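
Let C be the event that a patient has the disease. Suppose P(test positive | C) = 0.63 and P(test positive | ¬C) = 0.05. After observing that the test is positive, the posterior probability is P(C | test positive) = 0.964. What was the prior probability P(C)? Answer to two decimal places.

Bayes' rule in odds form gives O(C|E) = O(C)·[P(E|C)/P(E|¬C)], hence O(C) = O(C|E)/LR.
Posterior odds = 0.964/(1−0.964) = 26.7778. LR = 0.63/0.05 = 12.6000.
Prior odds = 26.7778/12.6000 = 2.1252, so P(C) = 2.1252/(1+2.1252) ≈ 0.68.

P(C) = 0.68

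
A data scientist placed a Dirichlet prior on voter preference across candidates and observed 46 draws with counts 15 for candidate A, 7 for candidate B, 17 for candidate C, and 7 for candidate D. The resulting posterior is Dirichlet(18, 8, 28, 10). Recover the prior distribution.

For a Dirichlet(α) prior with multinomial counts c, the posterior is Dirichlet(α + c) componentwise.
Subtract each count from the matching posterior parameter: 18−15=3, 8−7=1, 28−17=11, 10−7=3.

Dirichlet(3, 1, 11, 3)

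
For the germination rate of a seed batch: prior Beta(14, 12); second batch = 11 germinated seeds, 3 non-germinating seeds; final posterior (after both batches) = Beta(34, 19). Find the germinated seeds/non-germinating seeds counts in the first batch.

9 germinated seeds and 4 non-germinating seeds

Because Beta–binomial updating is additive in the counts, the combined data contributed (α_post−α_prior, β_post−β_prior) successes and failures.
Total across both batches: 34−14=20 germinated seeds, 19−12=7 non-germinating seeds.
Subtract the second batch: 20−11=9 germinated seeds and 7−3=4 non-germinating seeds.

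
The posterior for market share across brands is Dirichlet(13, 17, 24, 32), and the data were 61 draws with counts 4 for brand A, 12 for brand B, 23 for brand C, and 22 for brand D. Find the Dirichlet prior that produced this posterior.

For a Dirichlet(α) prior with multinomial counts c, the posterior is Dirichlet(α + c) componentwise.
Subtract each count from the matching posterior parameter: 13−4=9, 17−12=5, 24−23=1, 32−22=10.

Dirichlet(9, 5, 1, 10)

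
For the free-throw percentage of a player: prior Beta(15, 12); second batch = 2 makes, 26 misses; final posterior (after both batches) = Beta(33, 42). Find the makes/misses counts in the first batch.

Sequential conjugate updates are equivalent to a single update on the pooled data, so total successes = posterior α − prior α and total failures = posterior β − prior β.
Total across both batches: 33−15=18 makes, 42−12=30 misses.
Subtract the second batch: 18−2=16 makes and 30−26=4 misses.

16 makes and 4 misses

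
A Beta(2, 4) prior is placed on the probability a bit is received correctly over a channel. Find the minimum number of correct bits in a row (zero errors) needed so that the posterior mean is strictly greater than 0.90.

After k correct bits and 0 errors the posterior is Beta(2+k, 4), with mean (2+k)/(2+4+k).
Set (2+k)/(6+k) > 0.90 and solve: k > (0.90·6 − 2)/(1 − 0.90) = 34.000.
The smallest integer exceeding 34.000 is 35.

k = 35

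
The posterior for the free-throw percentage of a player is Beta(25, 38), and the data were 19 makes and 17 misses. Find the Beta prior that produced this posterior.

Beta(6, 21)

Under Beta–binomial conjugacy the posterior parameters are (a+s, b+f).
Subtract the data counts: 25−19=6, 38−17=21.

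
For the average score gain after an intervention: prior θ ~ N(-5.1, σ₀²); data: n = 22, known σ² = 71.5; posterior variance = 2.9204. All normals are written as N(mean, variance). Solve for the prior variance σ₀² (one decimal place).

For the Normal–Normal model with known σ², precisions add: τ_n = τ₀ + n/σ².
So 1/σ₀² = 1/2.9204 − 22/71.5 = 0.342419 − 0.307692 = 0.034727.
Hence σ₀² = 1/0.034727 ≈ 28.8.

σ₀² = 28.8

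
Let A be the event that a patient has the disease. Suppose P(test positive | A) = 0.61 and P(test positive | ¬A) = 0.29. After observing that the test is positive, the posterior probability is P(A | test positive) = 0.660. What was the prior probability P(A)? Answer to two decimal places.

In odds form, posterior odds = prior odds × likelihood ratio, so prior odds = posterior odds ÷ LR.
Posterior odds = 0.660/(1−0.660) = 1.9412. LR = 0.61/0.29 = 2.1034.
Prior odds = 1.9412/2.1034 = 0.9229, so P(A) = 0.9229/(1+0.9229) ≈ 0.48.

P(A) = 0.48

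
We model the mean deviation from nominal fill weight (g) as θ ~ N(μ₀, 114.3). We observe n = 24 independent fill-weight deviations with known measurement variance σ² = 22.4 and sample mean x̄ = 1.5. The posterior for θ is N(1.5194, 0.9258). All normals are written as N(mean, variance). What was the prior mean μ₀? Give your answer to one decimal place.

μ₀ = 3.9

The posterior mean is a precision-weighted average: μ_n = (τ₀μ₀ + τ_data·x̄)/(τ₀+τ_data), with τ₀=1/σ₀² and τ_data=n/σ².
Here τ₀ = 1/114.3 = 0.008749 and τ_data = 24/22.4 = 1.071429, so τ_n = 1.080178.
Rearranging for μ₀: μ₀ = (μ_n·τ_n − τ_data·x̄)/τ₀ = (1.5194·1.080178 − 1.071429·1.5) / 0.008749 = 0.034079/0.008749 ≈ 3.9.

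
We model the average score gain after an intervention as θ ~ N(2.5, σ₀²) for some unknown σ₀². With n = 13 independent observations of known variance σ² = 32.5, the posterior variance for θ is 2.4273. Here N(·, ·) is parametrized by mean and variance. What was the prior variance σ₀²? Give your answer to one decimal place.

Posterior precision equals prior precision plus data precision: 1/σ_n² = 1/σ₀² + n/σ².
So 1/σ₀² = 1/2.4273 − 13/32.5 = 0.411980 − 0.400000 = 0.011980.
Hence σ₀² = 1/0.011980 ≈ 83.5.

σ₀² = 83.5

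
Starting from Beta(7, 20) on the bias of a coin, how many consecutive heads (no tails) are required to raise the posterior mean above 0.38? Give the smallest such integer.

After k heads and 0 tails the posterior is Beta(7+k, 20), with mean (7+k)/(7+20+k).
Set (7+k)/(27+k) > 0.38 and solve: k > (0.38·27 − 7)/(1 − 0.38) = 5.258.
The smallest integer exceeding 5.258 is 6, and checking k=6: (13)/(33) = 0.3939 > 0.38.

k = 6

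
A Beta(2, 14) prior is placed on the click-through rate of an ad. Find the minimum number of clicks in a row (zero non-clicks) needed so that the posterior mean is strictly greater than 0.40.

k = 8

After k clicks and 0 non-clicks the posterior is Beta(2+k, 14), with mean (2+k)/(2+14+k).
Set (2+k)/(16+k) > 0.40 and solve: k > (0.40·16 − 2)/(1 − 0.40) = 7.333.
The smallest integer exceeding 7.333 is 8, and checking k=8: (10)/(24) = 0.4167 > 0.40.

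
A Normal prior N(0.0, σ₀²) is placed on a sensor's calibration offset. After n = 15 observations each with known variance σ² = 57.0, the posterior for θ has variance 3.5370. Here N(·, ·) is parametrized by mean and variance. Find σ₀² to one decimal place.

σ₀² = 51.1

Posterior precision equals prior precision plus data precision: 1/σ_n² = 1/σ₀² + n/σ².
So 1/σ₀² = 1/3.5370 − 15/57.0 = 0.282725 − 0.263158 = 0.019567.
Hence σ₀² = 1/0.019567 ≈ 51.1.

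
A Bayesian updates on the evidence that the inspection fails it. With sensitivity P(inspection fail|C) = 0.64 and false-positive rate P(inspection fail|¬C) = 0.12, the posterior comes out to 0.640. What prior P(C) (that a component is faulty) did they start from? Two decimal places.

In odds form, posterior odds = prior odds × likelihood ratio, so prior odds = posterior odds ÷ LR.
Posterior odds = 0.640/(1−0.640) = 1.7778. LR = 0.64/0.12 = 5.3333.
Prior odds = 1.7778/5.3333 = 0.3333, so P(C) = 0.3333/(1+0.3333) ≈ 0.25.

P(C) = 0.25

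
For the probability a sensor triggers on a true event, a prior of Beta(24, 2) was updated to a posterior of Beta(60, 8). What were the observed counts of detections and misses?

36 detections and 6 misses

Beta is conjugate to the binomial likelihood: posterior = Beta(a+s, b+f).
Match parameters: s=60−24=36, f=8−2=6.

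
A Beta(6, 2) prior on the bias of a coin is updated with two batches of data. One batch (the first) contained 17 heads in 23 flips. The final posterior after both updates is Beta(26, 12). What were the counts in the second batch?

3 heads and 4 tails

Sequential conjugate updates are equivalent to a single update on the pooled data, so total successes = posterior α − prior α and total failures = posterior β − prior β.
Total across both batches: 26−6=20 heads, 12−2=10 tails.
Subtract the first batch: 20−17=3 heads and 10−6=4 tails.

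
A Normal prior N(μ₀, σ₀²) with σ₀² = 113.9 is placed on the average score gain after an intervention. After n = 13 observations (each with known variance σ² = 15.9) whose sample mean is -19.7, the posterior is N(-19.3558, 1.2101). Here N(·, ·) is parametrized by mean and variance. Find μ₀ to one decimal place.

μ₀ = 12.7

The posterior mean is a precision-weighted average: μ_n = (τ₀μ₀ + τ_data·x̄)/(τ₀+τ_data), with τ₀=1/σ₀² and τ_data=n/σ².
Here τ₀ = 1/113.9 = 0.008780 and τ_data = 13/15.9 = 0.817610, so τ_n = 0.826390.
Rearranging for μ₀: μ₀ = (μ_n·τ_n − τ_data·x̄)/τ₀ = (-19.3558·0.826390 − 0.817610·-19.7) / 0.008780 = 0.111477/0.008780 ≈ 12.7.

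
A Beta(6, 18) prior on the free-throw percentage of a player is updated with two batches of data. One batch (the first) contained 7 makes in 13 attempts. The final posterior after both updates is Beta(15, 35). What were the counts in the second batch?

2 makes and 11 misses

Because Beta–binomial updating is additive in the counts, the combined data contributed (α_post−α_prior, β_post−β_prior) successes and failures.
Total across both batches: 15−6=9 makes, 35−18=17 misses.
Subtract the first batch: 9−7=2 makes and 17−6=11 misses.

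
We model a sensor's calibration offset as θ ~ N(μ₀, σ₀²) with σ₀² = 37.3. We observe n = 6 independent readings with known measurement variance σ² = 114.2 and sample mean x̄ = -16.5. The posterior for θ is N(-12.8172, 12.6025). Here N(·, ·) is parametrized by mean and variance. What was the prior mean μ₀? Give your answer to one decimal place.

With known observation variance, the Normal–Normal posterior has precision τ_n = τ₀ + n/σ² and mean μ_n = (τ₀μ₀ + (n/σ²)x̄)/τ_n.
Here τ₀ = 1/37.3 = 0.026810 and τ_data = 6/114.2 = 0.052539, so τ_n = 0.079349.
Rearranging for μ₀: μ₀ = (μ_n·τ_n − τ_data·x̄)/τ₀ = (-12.8172·0.079349 − 0.052539·-16.5) / 0.026810 = -0.150139/0.026810 ≈ -5.6.

μ₀ = -5.6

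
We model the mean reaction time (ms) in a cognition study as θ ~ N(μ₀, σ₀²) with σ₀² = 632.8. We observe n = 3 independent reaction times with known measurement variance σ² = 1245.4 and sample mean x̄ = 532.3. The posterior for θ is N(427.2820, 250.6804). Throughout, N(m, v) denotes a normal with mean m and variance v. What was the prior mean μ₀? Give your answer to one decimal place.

The posterior mean is a precision-weighted average: μ_n = (τ₀μ₀ + τ_data·x̄)/(τ₀+τ_data), with τ₀=1/σ₀² and τ_data=n/σ².
Here τ₀ = 1/632.8 = 0.001580 and τ_data = 3/1245.4 = 0.002409, so τ_n = 0.003989.
Rearranging for μ₀: μ₀ = (μ_n·τ_n − τ_data·x̄)/τ₀ = (427.2820·0.003989 − 0.002409·532.3) / 0.001580 = 0.422117/0.001580 ≈ 267.2.

μ₀ = 267.2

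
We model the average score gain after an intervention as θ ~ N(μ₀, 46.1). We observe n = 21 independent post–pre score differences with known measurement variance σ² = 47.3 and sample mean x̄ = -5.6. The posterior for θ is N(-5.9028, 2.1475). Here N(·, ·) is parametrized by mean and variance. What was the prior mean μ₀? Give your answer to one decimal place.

With known observation variance, the Normal–Normal posterior has precision τ_n = τ₀ + n/σ² and mean μ_n = (τ₀μ₀ + (n/σ²)x̄)/τ_n.
Here τ₀ = 1/46.1 = 0.021692 and τ_data = 21/47.3 = 0.443975, so τ_n = 0.465667.
Rearranging for μ₀: μ₀ = (μ_n·τ_n − τ_data·x̄)/τ₀ = (-5.9028·0.465667 − 0.443975·-5.6) / 0.021692 = -0.262479/0.021692 ≈ -12.1.

μ₀ = -12.1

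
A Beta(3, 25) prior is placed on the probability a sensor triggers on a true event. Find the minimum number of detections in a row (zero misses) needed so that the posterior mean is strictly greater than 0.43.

After k detections and 0 misses the posterior is Beta(3+k, 25), with mean (3+k)/(3+25+k).
Set (3+k)/(28+k) > 0.43 and solve: k > (0.43·28 − 3)/(1 − 0.43) = 15.860.
The smallest integer exceeding 15.860 is 16, and checking k=16: (19)/(44) = 0.4318 > 0.43.

k = 16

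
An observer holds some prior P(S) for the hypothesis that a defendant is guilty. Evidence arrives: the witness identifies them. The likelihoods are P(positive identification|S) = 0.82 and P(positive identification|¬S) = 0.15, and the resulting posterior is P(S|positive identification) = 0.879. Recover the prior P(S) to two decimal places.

In odds form, posterior odds = prior odds × likelihood ratio, so prior odds = posterior odds ÷ LR.
Posterior odds = 0.879/(1−0.879) = 7.2645. LR = 0.82/0.15 = 5.4667.
Prior odds = 7.2645/5.4667 = 1.3289, so P(S) = 1.3289/(1+1.3289) ≈ 0.57.

P(S) = 0.57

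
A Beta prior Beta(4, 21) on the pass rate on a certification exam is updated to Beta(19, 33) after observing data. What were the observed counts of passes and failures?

15 passes and 12 failures

A Beta(a, b) prior with s successes and f failures in binomial data gives a Beta(a+s, b+f) posterior.
So s = 19 − 4 = 15 and f = 33 − 21 = 12.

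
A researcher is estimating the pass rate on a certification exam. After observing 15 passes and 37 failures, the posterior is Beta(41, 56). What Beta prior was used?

Under Beta–binomial conjugacy the posterior parameters are (α+s, β+f).
Subtract the data counts: 41−15=26, 56−37=19.

Beta(26, 19)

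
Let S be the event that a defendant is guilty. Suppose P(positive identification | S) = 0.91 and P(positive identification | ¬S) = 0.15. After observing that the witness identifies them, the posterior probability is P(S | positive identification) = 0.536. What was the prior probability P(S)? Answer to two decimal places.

P(S) = 0.16

In odds form, posterior odds = prior odds × likelihood ratio, so prior odds = posterior odds ÷ LR.
Posterior odds = 0.536/(1−0.536) = 1.1552. LR = 0.91/0.15 = 6.0667.
Prior odds = 1.1552/6.0667 = 0.1904, so P(S) = 0.1904/(1+0.1904) ≈ 0.16.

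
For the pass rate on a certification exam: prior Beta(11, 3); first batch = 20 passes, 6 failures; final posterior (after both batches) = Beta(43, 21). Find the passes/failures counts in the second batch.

12 passes and 12 failures

Sequential conjugate updates are equivalent to a single update on the pooled data, so total successes = posterior α − prior α and total failures = posterior β − prior β.
Total across both batches: 43−11=32 passes, 21−3=18 failures.
Subtract the first batch: 32−20=12 passes and 18−6=12 failures.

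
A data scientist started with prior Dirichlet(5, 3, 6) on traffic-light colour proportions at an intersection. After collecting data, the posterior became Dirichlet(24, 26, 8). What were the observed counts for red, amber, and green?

counts (19, 23, 2)

For a Dirichlet(α) prior with multinomial counts c, the posterior is Dirichlet(α + c) componentwise.
Counts are posterior − prior componentwise: 24−5=19, 26−3=23, 8−6=2.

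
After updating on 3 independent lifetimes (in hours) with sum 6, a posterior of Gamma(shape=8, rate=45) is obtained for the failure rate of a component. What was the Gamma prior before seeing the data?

For an exponential likelihood with a Gamma(α, β) prior on the rate, n observations with total T give posterior Gamma(α+n, β+T).
So α = 8 − 3 = 5 and β = 45 − 6 = 39.

Gamma(shape=5, rate=39)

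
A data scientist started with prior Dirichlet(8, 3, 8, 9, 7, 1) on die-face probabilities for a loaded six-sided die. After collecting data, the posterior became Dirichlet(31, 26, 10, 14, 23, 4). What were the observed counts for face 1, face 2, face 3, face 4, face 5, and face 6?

counts (23, 23, 2, 5, 16, 3)

For a Dirichlet(α) prior with multinomial counts c, the posterior is Dirichlet(α + c) componentwise.
Counts are posterior − prior componentwise: 31−8=23, 26−3=23, 10−8=2, 14−9=5, 23−7=16, 4−1=3.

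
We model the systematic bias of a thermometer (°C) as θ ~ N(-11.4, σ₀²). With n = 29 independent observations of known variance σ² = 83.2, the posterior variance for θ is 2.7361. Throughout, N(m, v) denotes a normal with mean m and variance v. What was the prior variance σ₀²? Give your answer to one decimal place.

σ₀² = 59.1

For the Normal–Normal model with known σ², precisions add: τ_n = τ₀ + n/σ².
So 1/σ₀² = 1/2.7361 − 29/83.2 = 0.365484 − 0.348558 = 0.016926.
Hence σ₀² = 1/0.016926 ≈ 59.1.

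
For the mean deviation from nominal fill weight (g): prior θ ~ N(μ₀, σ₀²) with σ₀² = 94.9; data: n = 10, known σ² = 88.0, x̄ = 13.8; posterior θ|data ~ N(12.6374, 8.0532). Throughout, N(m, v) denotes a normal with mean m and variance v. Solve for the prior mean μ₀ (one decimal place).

μ₀ = 0.1

With known observation variance, the Normal–Normal posterior has precision τ_n = τ₀ + n/σ² and mean μ_n = (τ₀μ₀ + (n/σ²)x̄)/τ_n.
Here τ₀ = 1/94.9 = 0.010537 and τ_data = 10/88.0 = 0.113636, so τ_n = 0.124173.
Rearranging for μ₀: μ₀ = (μ_n·τ_n − τ_data·x̄)/τ₀ = (12.6374·0.124173 − 0.113636·13.8) / 0.010537 = 0.001047/0.010537 ≈ 0.1.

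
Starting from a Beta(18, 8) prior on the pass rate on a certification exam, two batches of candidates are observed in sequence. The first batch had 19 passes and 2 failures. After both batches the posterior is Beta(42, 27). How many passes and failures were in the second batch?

Because Beta–binomial updating is additive in the counts, the combined data contributed (α_post−α_prior, β_post−β_prior) successes and failures.
Total across both batches: 42−18=24 passes, 27−8=19 failures.
Subtract the first batch: 24−19=5 passes and 19−2=17 failures.

5 passes and 17 failures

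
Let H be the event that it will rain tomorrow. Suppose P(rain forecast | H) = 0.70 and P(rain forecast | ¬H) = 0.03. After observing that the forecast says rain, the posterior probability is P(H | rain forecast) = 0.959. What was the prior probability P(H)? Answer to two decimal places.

Bayes' rule in odds form gives O(H|E) = O(H)·[P(E|H)/P(E|¬H)], hence O(H) = O(H|E)/LR.
Posterior odds = 0.959/(1−0.959) = 23.3902. LR = 0.70/0.03 = 23.3333.
Prior odds = 23.3902/23.3333 = 1.0024, so P(H) = 1.0024/(1+1.0024) ≈ 0.50.

P(H) = 0.50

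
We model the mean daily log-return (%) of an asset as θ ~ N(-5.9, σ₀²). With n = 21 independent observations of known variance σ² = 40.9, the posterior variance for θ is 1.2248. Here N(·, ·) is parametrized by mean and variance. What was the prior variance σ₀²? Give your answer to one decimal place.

Posterior precision equals prior precision plus data precision: 1/σ_n² = 1/σ₀² + n/σ².
So 1/σ₀² = 1/1.2248 − 21/40.9 = 0.816460 − 0.513447 = 0.303013.
Hence σ₀² = 1/0.303013 ≈ 3.3.

σ₀² = 3.3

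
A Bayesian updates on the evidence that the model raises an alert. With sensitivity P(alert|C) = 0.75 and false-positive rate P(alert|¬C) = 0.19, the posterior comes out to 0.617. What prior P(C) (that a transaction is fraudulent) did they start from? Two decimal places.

In odds form, posterior odds = prior odds × likelihood ratio, so prior odds = posterior odds ÷ LR.
Posterior odds = 0.617/(1−0.617) = 1.6110. LR = 0.75/0.19 = 3.9474.
Prior odds = 1.6110/3.9474 = 0.4081, so P(C) = 0.4081/(1+0.4081) ≈ 0.29.

P(C) = 0.29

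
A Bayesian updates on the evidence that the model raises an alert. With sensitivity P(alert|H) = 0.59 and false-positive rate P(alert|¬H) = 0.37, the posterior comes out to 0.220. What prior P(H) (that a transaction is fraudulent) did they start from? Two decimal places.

P(H) = 0.15

In odds form, posterior odds = prior odds × likelihood ratio, so prior odds = posterior odds ÷ LR.
Posterior odds = 0.220/(1−0.220) = 0.2821. LR = 0.59/0.37 = 1.5946.
Prior odds = 0.2821/1.5946 = 0.1769, so P(H) = 0.1769/(1+0.1769) ≈ 0.15.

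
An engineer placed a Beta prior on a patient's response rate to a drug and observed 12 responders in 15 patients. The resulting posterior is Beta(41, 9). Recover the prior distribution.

Beta is conjugate to the binomial likelihood: posterior = Beta(α+s, β+f).
Subtract the data counts: 41−12=29, 9−3=6.

Beta(29, 6)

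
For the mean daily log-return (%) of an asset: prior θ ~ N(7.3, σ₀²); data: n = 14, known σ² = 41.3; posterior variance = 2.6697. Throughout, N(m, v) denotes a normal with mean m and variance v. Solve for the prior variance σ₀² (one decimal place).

σ₀² = 28.1

For the Normal–Normal model with known σ², precisions add: τ_n = τ₀ + n/σ².
So 1/σ₀² = 1/2.6697 − 14/41.3 = 0.374574 − 0.338983 = 0.035591.
Hence σ₀² = 1/0.035591 ≈ 28.1.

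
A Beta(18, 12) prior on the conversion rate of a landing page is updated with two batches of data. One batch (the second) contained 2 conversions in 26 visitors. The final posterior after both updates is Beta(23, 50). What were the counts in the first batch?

3 conversions and 14 bounces

Because Beta–binomial updating is additive in the counts, the combined data contributed (α_post−α_prior, β_post−β_prior) successes and failures.
Total across both batches: 23−18=5 conversions, 50−12=38 bounces.
Subtract the second batch: 5−2=3 conversions and 38−24=14 bounces.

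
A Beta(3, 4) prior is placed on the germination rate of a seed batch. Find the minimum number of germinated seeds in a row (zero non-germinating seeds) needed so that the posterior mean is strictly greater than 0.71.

k = 7

After k germinated seeds and 0 non-germinating seeds the posterior is Beta(3+k, 4), with mean (3+k)/(3+4+k).
Set (3+k)/(7+k) > 0.71 and solve: k > (0.71·7 − 3)/(1 − 0.71) = 6.793.
The smallest integer exceeding 6.793 is 7.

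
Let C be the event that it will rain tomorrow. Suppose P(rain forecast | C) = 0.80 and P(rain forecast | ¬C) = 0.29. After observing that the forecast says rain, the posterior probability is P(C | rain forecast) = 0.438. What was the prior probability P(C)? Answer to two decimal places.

Bayes' rule in odds form gives O(C|E) = O(C)·[P(E|C)/P(E|¬C)], hence O(C) = O(C|E)/LR.
Posterior odds = 0.438/(1−0.438) = 0.7794. LR = 0.80/0.29 = 2.7586.
Prior odds = 0.7794/2.7586 = 0.2825, so P(C) = 0.2825/(1+0.2825) ≈ 0.22.

P(C) = 0.22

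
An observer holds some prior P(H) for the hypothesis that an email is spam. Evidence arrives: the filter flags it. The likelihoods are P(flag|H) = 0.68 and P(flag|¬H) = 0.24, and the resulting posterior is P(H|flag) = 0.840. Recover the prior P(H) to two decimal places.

Bayes' rule in odds form gives O(H|E) = O(H)·[P(E|H)/P(E|¬H)], hence O(H) = O(H|E)/LR.
Posterior odds = 0.840/(1−0.840) = 5.2500. LR = 0.68/0.24 = 2.8333.
Prior odds = 5.2500/2.8333 = 1.8530, so P(H) = 1.8530/(1+1.8530) ≈ 0.65.

P(H) = 0.65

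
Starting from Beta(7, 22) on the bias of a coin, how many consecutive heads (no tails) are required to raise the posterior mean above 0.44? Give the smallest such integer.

After k heads and 0 tails the posterior is Beta(7+k, 22), with mean (7+k)/(7+22+k).
Set (7+k)/(29+k) > 0.44 and solve: k > (0.44·29 − 7)/(1 − 0.44) = 10.286.
The smallest integer exceeding 10.286 is 11, and checking k=11: (18)/(40) = 0.4500 > 0.44.

k = 11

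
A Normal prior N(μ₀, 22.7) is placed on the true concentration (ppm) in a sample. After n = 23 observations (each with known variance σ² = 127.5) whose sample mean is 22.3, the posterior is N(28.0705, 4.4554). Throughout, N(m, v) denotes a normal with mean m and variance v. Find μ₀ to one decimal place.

With known observation variance, the Normal–Normal posterior has precision τ_n = τ₀ + n/σ² and mean μ_n = (τ₀μ₀ + (n/σ²)x̄)/τ_n.
Here τ₀ = 1/22.7 = 0.044053 and τ_data = 23/127.5 = 0.180392, so τ_n = 0.224445.
Rearranging for μ₀: μ₀ = (μ_n·τ_n − τ_data·x̄)/τ₀ = (28.0705·0.224445 − 0.180392·22.3) / 0.044053 = 2.277542/0.044053 ≈ 51.7.

μ₀ = 51.7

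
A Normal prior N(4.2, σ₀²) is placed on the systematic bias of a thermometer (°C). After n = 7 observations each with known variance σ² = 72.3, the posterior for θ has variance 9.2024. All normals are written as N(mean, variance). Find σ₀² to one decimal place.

For the Normal–Normal model with known σ², precisions add: τ_n = τ₀ + n/σ².
So 1/σ₀² = 1/9.2024 − 7/72.3 = 0.108667 − 0.096819 = 0.011848.
Hence σ₀² = 1/0.011848 ≈ 84.4.

σ₀² = 84.4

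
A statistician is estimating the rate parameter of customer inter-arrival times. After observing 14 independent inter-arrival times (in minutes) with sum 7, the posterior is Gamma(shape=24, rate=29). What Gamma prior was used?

Gamma–exponential conjugacy: posterior shape = α + n, posterior rate = β + Σtᵢ.
So α = 24 − 14 = 10 and β = 29 − 7 = 22.

Gamma(shape=10, rate=22)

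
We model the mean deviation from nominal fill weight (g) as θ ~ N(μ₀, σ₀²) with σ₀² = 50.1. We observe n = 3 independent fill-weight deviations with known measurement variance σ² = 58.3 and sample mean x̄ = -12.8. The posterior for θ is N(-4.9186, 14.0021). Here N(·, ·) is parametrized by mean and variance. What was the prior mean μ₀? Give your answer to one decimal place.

The posterior mean is a precision-weighted average: μ_n = (τ₀μ₀ + τ_data·x̄)/(τ₀+τ_data), with τ₀=1/σ₀² and τ_data=n/σ².
Here τ₀ = 1/50.1 = 0.019960 and τ_data = 3/58.3 = 0.051458, so τ_n = 0.071418.
Rearranging for μ₀: μ₀ = (μ_n·τ_n − τ_data·x̄)/τ₀ = (-4.9186·0.071418 − 0.051458·-12.8) / 0.019960 = 0.307386/0.019960 ≈ 15.4.

μ₀ = 15.4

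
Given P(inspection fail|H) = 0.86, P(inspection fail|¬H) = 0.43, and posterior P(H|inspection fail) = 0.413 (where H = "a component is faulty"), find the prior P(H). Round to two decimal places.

P(H) = 0.26

Bayes' rule in odds form gives O(H|E) = O(H)·[P(E|H)/P(E|¬H)], hence O(H) = O(H|E)/LR.
Posterior odds = 0.413/(1−0.413) = 0.7036. LR = 0.86/0.43 = 2.0000.
Prior odds = 0.7036/2.0000 = 0.3518, so P(H) = 0.3518/(1+0.3518) ≈ 0.26.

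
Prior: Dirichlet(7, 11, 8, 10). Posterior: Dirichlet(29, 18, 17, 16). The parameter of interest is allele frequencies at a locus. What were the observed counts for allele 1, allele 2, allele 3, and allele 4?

counts (22, 7, 9, 6)

For a Dirichlet(α) prior with multinomial counts c, the posterior is Dirichlet(α + c) componentwise.
Counts are posterior − prior componentwise: 29−7=22, 18−11=7, 17−8=9, 16−10=6.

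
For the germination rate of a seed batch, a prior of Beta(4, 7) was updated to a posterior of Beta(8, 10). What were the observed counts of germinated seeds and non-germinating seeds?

Beta is conjugate to the binomial likelihood: posterior = Beta(a+s, b+f).
So s = 8 − 4 = 4 and f = 10 − 7 = 3.

4 germinated seeds and 3 non-germinating seeds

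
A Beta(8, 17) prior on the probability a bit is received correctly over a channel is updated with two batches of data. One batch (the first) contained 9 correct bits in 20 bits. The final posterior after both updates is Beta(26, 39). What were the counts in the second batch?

Sequential conjugate updates are equivalent to a single update on the pooled data, so total successes = posterior α − prior α and total failures = posterior β − prior β.
Total across both batches: 26−8=18 correct bits, 39−17=22 errors.
Subtract the first batch: 18−9=9 correct bits and 22−11=11 errors.

9 correct bits and 11 errors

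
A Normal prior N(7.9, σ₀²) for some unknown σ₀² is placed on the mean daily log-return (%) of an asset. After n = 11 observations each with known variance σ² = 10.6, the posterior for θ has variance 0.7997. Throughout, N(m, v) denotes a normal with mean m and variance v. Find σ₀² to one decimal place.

σ₀² = 4.7

For the Normal–Normal model with known σ², precisions add: τ_n = τ₀ + n/σ².
So 1/σ₀² = 1/0.7997 − 11/10.6 = 1.250469 − 1.037736 = 0.212733.
Hence σ₀² = 1/0.212733 ≈ 4.7.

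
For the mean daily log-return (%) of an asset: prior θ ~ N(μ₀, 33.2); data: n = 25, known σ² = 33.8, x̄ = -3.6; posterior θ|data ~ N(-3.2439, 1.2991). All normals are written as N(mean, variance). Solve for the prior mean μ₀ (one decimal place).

μ₀ = 5.5

The posterior mean is a precision-weighted average: μ_n = (τ₀μ₀ + τ_data·x̄)/(τ₀+τ_data), with τ₀=1/σ₀² and τ_data=n/σ².
Here τ₀ = 1/33.2 = 0.030120 and τ_data = 25/33.8 = 0.739645, so τ_n = 0.769765.
Rearranging for μ₀: μ₀ = (μ_n·τ_n − τ_data·x̄)/τ₀ = (-3.2439·0.769765 − 0.739645·-3.6) / 0.030120 = 0.165681/0.030120 ≈ 5.5.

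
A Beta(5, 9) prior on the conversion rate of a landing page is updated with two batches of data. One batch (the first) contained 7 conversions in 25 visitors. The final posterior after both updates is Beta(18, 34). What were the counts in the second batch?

Sequential conjugate updates are equivalent to a single update on the pooled data, so total successes = posterior α − prior α and total failures = posterior β − prior β.
Total across both batches: 18−5=13 conversions, 34−9=25 bounces.
Subtract the first batch: 13−7=6 conversions and 25−18=7 bounces.

6 conversions and 7 bounces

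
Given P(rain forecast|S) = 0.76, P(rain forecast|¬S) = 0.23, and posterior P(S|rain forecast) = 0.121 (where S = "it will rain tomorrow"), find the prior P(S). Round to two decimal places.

P(S) = 0.04

In odds form, posterior odds = prior odds × likelihood ratio, so prior odds = posterior odds ÷ LR.
Posterior odds = 0.121/(1−0.121) = 0.1377. LR = 0.76/0.23 = 3.3043.
Prior odds = 0.1377/3.3043 = 0.0417, so P(S) = 0.0417/(1+0.0417) ≈ 0.04.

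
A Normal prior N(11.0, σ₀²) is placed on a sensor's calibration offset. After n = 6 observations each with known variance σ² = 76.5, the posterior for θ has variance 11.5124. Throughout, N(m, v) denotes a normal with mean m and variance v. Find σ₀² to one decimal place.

Posterior precision equals prior precision plus data precision: 1/σ_n² = 1/σ₀² + n/σ².
So 1/σ₀² = 1/11.5124 − 6/76.5 = 0.086863 − 0.078431 = 0.008432.
Hence σ₀² = 1/0.008432 ≈ 118.6.

σ₀² = 118.6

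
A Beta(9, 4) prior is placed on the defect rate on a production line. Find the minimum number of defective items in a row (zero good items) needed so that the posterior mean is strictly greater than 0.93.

k = 45

After k defective items and 0 good items the posterior is Beta(9+k, 4), with mean (9+k)/(9+4+k).
Set (9+k)/(13+k) > 0.93 and solve: k > (0.93·13 − 9)/(1 − 0.93) = 44.143.
The smallest integer exceeding 44.143 is 45, and checking k=45: (54)/(58) = 0.9310 > 0.93.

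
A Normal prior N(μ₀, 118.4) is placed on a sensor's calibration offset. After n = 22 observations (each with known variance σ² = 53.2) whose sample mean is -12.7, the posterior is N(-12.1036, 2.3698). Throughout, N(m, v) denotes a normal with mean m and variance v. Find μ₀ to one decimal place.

The posterior mean is a precision-weighted average: μ_n = (τ₀μ₀ + τ_data·x̄)/(τ₀+τ_data), with τ₀=1/σ₀² and τ_data=n/σ².
Here τ₀ = 1/118.4 = 0.008446 and τ_data = 22/53.2 = 0.413534, so τ_n = 0.421980.
Rearranging for μ₀: μ₀ = (μ_n·τ_n − τ_data·x̄)/τ₀ = (-12.1036·0.421980 − 0.413534·-12.7) / 0.008446 = 0.144405/0.008446 ≈ 17.1.

μ₀ = 17.1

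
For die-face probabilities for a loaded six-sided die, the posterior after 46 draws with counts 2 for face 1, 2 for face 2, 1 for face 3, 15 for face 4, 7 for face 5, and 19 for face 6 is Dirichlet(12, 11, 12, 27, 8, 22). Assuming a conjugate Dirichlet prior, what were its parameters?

For a Dirichlet(α) prior with multinomial counts c, the posterior is Dirichlet(α + c) componentwise.
Subtract each count from the matching posterior parameter: 12−2=10, 11−2=9, 12−1=11, 27−15=12, 8−7=1, 22−19=3.

Dirichlet(10, 9, 11, 12, 1, 3)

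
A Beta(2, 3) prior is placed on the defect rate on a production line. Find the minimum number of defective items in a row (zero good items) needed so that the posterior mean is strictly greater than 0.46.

k = 1

After k defective items and 0 good items the posterior is Beta(2+k, 3), with mean (2+k)/(2+3+k).
Set (2+k)/(5+k) > 0.46 and solve: k > (0.46·5 − 2)/(1 − 0.46) = 0.556.
The smallest integer exceeding 0.556 is 1.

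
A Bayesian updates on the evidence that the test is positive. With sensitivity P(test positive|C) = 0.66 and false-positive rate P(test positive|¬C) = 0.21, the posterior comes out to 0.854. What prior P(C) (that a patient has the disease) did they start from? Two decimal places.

P(C) = 0.65

In odds form, posterior odds = prior odds × likelihood ratio, so prior odds = posterior odds ÷ LR.
Posterior odds = 0.854/(1−0.854) = 5.8493. LR = 0.66/0.21 = 3.1429.
Prior odds = 5.8493/3.1429 = 1.8611, so P(C) = 1.8611/(1+1.8611) ≈ 0.65.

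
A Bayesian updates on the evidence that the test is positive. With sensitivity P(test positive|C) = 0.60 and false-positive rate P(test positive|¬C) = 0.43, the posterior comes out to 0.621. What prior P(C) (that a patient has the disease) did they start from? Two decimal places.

P(C) = 0.54

Bayes' rule in odds form gives O(C|E) = O(C)·[P(E|C)/P(E|¬C)], hence O(C) = O(C|E)/LR.
Posterior odds = 0.621/(1−0.621) = 1.6385. LR = 0.60/0.43 = 1.3953.
Prior odds = 1.6385/1.3953 = 1.1743, so P(C) = 1.1743/(1+1.1743) ≈ 0.54.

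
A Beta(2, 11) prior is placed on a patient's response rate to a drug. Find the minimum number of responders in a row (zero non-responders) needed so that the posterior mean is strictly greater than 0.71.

After k responders and 0 non-responders the posterior is Beta(2+k, 11), with mean (2+k)/(2+11+k).
Set (2+k)/(13+k) > 0.71 and solve: k > (0.71·13 − 2)/(1 − 0.71) = 24.931.
The smallest integer exceeding 24.931 is 25, and checking k=25: (27)/(38) = 0.7105 > 0.71.

k = 25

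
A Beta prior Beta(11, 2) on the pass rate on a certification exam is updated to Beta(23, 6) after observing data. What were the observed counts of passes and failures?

12 passes and 4 failures

Beta is conjugate to the binomial likelihood: posterior = Beta(α+s, β+f).
Match parameters: s=23−11=12, f=6−2=4.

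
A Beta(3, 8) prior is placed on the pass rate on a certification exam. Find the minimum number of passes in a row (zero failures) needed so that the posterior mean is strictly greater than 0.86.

k = 47

After k passes and 0 failures the posterior is Beta(3+k, 8), with mean (3+k)/(3+8+k).
Set (3+k)/(11+k) > 0.86 and solve: k > (0.86·11 − 3)/(1 − 0.86) = 46.143.
The smallest integer exceeding 46.143 is 47, and checking k=47: (50)/(58) = 0.8621 > 0.86.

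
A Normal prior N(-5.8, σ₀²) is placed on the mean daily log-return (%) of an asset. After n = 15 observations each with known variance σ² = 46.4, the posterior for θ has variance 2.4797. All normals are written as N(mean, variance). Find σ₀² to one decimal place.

σ₀² = 12.5

For the Normal–Normal model with known σ², precisions add: τ_n = τ₀ + n/σ².
So 1/σ₀² = 1/2.4797 − 15/46.4 = 0.403275 − 0.323276 = 0.079999.
Hence σ₀² = 1/0.079999 ≈ 12.5.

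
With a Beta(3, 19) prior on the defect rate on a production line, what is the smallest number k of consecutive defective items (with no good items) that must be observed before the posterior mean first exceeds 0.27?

k = 5

After k defective items and 0 good items the posterior is Beta(3+k, 19), with mean (3+k)/(3+19+k).
Set (3+k)/(22+k) > 0.27 and solve: k > (0.27·22 − 3)/(1 − 0.27) = 4.027.
The smallest integer exceeding 4.027 is 5.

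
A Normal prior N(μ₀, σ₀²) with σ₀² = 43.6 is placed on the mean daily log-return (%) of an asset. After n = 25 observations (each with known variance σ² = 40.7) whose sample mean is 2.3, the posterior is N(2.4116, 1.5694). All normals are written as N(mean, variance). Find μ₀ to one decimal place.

μ₀ = 5.4

With known observation variance, the Normal–Normal posterior has precision τ_n = τ₀ + n/σ² and mean μ_n = (τ₀μ₀ + (n/σ²)x̄)/τ_n.
Here τ₀ = 1/43.6 = 0.022936 and τ_data = 25/40.7 = 0.614251, so τ_n = 0.637187.
Rearranging for μ₀: μ₀ = (μ_n·τ_n − τ_data·x̄)/τ₀ = (2.4116·0.637187 − 0.614251·2.3) / 0.022936 = 0.123863/0.022936 ≈ 5.4.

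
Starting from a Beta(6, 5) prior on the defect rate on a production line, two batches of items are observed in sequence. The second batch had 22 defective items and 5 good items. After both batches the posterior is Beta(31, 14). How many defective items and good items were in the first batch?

3 defective items and 4 good items

Because Beta–binomial updating is additive in the counts, the combined data contributed (α_post−α_prior, β_post−β_prior) successes and failures.
Total across both batches: 31−6=25 defective items, 14−5=9 good items.
Subtract the second batch: 25−22=3 defective items and 9−5=4 good items.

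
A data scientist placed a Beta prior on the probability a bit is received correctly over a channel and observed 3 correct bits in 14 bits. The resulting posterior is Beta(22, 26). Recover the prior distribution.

A Beta(α, β) prior with s successes and f failures in binomial data gives a Beta(α+s, β+f) posterior.
Subtract the data counts: 22−3=19, 26−11=15.

Beta(19, 15)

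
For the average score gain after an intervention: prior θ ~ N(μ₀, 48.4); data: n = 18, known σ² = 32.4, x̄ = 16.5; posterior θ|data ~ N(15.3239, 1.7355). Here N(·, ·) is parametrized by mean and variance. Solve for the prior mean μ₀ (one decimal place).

The posterior mean is a precision-weighted average: μ_n = (τ₀μ₀ + τ_data·x̄)/(τ₀+τ_data), with τ₀=1/σ₀² and τ_data=n/σ².
Here τ₀ = 1/48.4 = 0.020661 and τ_data = 18/32.4 = 0.555556, so τ_n = 0.576217.
Rearranging for μ₀: μ₀ = (μ_n·τ_n − τ_data·x̄)/τ₀ = (15.3239·0.576217 − 0.555556·16.5) / 0.020661 = -0.336782/0.020661 ≈ -16.3.

μ₀ = -16.3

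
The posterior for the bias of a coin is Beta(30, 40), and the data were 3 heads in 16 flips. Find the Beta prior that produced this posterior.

Beta(27, 27)

A Beta(a, b) prior with s successes and f failures in binomial data gives a Beta(a+s, b+f) posterior.
So a = 30 − 3 = 27 and b = 40 − 13 = 27.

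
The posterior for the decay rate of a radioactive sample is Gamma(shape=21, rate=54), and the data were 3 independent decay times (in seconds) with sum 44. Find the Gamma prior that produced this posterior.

For an exponential likelihood with a Gamma(α, β) prior on the rate, n observations with total T give posterior Gamma(α+n, β+T).
So α = 21 − 3 = 18 and β = 54 − 44 = 10.

Gamma(shape=18, rate=10)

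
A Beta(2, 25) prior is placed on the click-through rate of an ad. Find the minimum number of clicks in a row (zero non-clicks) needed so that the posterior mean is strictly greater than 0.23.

After k clicks and 0 non-clicks the posterior is Beta(2+k, 25), with mean (2+k)/(2+25+k).
Set (2+k)/(27+k) > 0.23 and solve: k > (0.23·27 − 2)/(1 − 0.23) = 5.468.
The smallest integer exceeding 5.468 is 6.

k = 6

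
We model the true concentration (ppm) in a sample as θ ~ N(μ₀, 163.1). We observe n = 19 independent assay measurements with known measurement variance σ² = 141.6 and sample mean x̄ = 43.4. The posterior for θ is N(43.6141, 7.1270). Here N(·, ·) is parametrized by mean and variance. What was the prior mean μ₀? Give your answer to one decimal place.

μ₀ = 48.3

With known observation variance, the Normal–Normal posterior has precision τ_n = τ₀ + n/σ² and mean μ_n = (τ₀μ₀ + (n/σ²)x̄)/τ_n.
Here τ₀ = 1/163.1 = 0.006131 and τ_data = 19/141.6 = 0.134181, so τ_n = 0.140312.
Rearranging for μ₀: μ₀ = (μ_n·τ_n − τ_data·x̄)/τ₀ = (43.6141·0.140312 − 0.134181·43.4) / 0.006131 = 0.296126/0.006131 ≈ 48.3.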